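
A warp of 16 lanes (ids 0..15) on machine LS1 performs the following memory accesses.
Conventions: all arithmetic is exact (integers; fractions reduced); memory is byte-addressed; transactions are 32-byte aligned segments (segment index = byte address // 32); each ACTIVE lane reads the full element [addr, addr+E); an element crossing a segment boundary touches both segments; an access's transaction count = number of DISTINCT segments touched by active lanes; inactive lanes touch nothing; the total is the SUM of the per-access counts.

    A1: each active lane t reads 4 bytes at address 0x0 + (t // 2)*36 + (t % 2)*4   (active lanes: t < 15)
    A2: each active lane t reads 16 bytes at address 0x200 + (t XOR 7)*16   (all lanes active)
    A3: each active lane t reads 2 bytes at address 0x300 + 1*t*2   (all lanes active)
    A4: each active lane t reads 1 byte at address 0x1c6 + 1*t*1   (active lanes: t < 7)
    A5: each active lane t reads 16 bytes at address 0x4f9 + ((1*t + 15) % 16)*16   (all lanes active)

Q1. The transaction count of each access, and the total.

A1: 8 transactions
A2: 8 transactions
A3: 1 transaction
A4: 1 transaction
A5: 9 transactions

Answer: 8,8,1,1,9; total 27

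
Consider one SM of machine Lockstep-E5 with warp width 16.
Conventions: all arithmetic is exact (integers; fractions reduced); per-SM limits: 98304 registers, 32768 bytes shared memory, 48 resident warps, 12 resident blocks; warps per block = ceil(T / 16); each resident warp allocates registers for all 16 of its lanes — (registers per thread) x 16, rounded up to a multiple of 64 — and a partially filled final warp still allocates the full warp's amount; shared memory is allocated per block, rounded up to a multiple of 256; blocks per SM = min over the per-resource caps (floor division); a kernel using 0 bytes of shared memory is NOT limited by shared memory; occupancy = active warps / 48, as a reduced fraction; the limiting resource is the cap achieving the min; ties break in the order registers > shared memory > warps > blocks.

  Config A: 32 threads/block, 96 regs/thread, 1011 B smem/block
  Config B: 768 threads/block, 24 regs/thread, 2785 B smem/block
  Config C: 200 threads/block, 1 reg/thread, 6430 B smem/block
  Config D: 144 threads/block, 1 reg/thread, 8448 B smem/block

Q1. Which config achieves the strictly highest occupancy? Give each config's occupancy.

occupancies: A 1/2, B 1, C 13/16, D 9/16

Answer: B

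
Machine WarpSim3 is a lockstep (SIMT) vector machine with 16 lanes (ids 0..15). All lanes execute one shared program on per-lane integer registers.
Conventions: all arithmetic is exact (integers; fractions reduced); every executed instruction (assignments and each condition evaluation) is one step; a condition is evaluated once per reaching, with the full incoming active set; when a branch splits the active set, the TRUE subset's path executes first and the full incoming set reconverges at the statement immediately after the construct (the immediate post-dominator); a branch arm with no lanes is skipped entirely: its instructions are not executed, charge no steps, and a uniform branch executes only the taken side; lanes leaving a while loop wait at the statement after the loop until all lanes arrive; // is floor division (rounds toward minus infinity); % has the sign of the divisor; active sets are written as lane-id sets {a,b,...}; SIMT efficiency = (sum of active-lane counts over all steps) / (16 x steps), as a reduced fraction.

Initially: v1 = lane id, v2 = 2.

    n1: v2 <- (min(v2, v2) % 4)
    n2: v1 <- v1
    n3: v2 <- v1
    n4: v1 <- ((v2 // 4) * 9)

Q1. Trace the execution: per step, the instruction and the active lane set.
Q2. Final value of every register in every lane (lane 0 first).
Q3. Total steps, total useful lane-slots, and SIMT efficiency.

step 0: v2 <- (min(v2, v2) % 4)      {0,1,2,3,4,5,6,7,8,9,10,11,12,13,14,15}
step 1: v1 <- v1                     {0,1,2,3,4,5,6,7,8,9,10,11,12,13,14,15}
step 2: v2 <- v1                     {0,1,2,3,4,5,6,7,8,9,10,11,12,13,14,15}
step 3: v1 <- ((v2 // 4) * 9)        {0,1,2,3,4,5,6,7,8,9,10,11,12,13,14,15}

Answer: 4 steps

v1: 0,0,0,0,9,9,9,9,18,18,18,18,27,27,27,27
v2: 0,1,2,3,4,5,6,7,8,9,10,11,12,13,14,15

steps = 4; useful = 64; efficiency = 64/64 = 1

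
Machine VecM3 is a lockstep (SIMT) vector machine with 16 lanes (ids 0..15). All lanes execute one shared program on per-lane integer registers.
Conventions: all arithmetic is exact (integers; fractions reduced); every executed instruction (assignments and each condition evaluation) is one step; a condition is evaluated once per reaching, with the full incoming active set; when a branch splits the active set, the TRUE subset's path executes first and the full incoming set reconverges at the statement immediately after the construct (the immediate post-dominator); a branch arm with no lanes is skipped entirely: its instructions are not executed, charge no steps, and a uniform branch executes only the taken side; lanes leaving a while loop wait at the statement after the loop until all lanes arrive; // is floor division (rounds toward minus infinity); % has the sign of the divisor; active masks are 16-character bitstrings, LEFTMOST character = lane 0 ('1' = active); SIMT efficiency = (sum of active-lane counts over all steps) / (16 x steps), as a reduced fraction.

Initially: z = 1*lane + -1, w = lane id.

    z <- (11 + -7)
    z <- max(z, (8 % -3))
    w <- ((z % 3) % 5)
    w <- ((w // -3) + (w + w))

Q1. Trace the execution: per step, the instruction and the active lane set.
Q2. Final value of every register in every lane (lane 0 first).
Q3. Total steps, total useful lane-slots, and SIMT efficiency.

step 0: z <- (11 + -7)               1111111111111111
step 1: z <- max(z, (8 % -3))        1111111111111111
step 2: w <- ((z % 3) % 5)           1111111111111111
step 3: w <- ((w // -3) + (w + w))   1111111111111111

Answer: 4 steps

z: 4,4,4,4,4,4,4,4,4,4,4,4,4,4,4,4
w: 1,1,1,1,1,1,1,1,1,1,1,1,1,1,1,1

steps = 4; useful = 64; efficiency = 64/64 = 1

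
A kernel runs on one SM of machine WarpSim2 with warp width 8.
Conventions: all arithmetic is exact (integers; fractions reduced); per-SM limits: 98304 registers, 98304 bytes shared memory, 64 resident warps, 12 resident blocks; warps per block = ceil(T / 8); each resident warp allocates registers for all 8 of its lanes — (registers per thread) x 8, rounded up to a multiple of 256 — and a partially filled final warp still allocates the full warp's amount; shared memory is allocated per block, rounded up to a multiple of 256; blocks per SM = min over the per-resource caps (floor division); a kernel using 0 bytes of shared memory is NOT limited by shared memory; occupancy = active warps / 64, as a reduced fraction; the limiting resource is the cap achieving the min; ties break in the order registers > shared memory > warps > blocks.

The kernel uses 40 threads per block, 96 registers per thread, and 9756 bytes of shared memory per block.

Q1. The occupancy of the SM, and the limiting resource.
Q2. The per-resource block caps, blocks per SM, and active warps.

Answer: occupancy 45/64, limited by shared memory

registers: 25 blocks
shared memory: 9 blocks
warps: 12 blocks
blocks: 12 blocks

Answer: 9 blocks, 45 active warps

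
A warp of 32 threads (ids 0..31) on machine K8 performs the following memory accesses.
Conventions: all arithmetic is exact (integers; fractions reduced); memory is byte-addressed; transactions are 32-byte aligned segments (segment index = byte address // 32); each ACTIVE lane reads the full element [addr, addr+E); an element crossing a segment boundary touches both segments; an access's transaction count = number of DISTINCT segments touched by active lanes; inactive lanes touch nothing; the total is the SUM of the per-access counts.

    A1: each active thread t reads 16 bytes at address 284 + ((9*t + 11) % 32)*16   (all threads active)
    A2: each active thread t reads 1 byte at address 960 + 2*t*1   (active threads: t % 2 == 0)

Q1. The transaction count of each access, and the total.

A1: 17 transactions
A2: 2 transactions

Answer: 17,2; total 19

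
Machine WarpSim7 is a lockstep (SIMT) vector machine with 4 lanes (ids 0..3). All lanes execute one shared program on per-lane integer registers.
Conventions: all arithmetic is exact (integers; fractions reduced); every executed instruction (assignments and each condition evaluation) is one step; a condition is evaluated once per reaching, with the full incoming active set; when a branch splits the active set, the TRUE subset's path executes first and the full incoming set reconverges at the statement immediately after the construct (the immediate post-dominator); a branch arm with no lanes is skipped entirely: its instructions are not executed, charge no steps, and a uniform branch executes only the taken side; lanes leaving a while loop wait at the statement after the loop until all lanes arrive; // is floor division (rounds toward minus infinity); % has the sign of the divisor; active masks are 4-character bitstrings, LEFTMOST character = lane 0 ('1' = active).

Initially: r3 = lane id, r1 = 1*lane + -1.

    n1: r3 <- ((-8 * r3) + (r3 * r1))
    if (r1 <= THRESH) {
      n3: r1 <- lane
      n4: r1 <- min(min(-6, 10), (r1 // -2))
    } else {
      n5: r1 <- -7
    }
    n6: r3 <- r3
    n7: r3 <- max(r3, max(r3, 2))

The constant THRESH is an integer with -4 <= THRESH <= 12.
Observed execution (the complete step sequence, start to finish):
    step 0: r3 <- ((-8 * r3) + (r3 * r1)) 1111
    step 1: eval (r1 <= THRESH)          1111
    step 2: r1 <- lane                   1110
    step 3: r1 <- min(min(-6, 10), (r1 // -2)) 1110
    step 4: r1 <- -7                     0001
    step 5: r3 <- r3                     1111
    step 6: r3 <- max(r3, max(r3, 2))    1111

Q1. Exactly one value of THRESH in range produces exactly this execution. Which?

Answer: THRESH = 1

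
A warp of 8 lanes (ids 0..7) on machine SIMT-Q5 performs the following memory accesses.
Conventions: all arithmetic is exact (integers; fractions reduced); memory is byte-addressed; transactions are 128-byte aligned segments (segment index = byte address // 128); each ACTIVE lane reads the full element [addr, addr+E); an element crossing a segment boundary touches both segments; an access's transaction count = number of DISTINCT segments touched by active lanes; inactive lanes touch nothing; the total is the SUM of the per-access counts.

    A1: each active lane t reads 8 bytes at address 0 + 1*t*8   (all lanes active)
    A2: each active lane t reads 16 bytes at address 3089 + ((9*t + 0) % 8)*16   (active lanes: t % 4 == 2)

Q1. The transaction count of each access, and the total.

A1: 1 transaction
A2: 2 transactions

Answer: 1,2; total 3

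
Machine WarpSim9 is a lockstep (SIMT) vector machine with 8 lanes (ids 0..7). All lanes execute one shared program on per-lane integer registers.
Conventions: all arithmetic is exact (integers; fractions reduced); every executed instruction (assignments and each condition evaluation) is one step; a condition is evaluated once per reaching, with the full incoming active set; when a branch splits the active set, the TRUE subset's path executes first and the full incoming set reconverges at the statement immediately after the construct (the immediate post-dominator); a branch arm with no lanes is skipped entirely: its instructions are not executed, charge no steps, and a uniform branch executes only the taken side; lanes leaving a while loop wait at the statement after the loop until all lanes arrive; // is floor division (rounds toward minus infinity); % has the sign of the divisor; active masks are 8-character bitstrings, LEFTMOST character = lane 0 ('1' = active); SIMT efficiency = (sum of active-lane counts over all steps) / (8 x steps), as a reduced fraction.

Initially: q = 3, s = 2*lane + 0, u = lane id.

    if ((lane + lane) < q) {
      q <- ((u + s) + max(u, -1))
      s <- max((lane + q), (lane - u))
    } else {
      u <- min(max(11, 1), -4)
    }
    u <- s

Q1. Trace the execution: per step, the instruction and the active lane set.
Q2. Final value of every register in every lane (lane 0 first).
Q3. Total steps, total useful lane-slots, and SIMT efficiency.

step 0: eval ((lane + lane) < q)     11111111
step 1: q <- ((u + s) + max(u, -1))  11000000
step 2: s <- max((lane + q), (lane - u)) 11000000
step 3: u <- min(max(11, 1), -4)     00111111
step 4: u <- s                       11111111

Answer: 5 steps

q: 0,4,3,3,3,3,3,3
s: 0,5,4,6,8,10,12,14
u: 0,5,4,6,8,10,12,14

steps = 5; useful = 26; efficiency = 26/40 = 13/20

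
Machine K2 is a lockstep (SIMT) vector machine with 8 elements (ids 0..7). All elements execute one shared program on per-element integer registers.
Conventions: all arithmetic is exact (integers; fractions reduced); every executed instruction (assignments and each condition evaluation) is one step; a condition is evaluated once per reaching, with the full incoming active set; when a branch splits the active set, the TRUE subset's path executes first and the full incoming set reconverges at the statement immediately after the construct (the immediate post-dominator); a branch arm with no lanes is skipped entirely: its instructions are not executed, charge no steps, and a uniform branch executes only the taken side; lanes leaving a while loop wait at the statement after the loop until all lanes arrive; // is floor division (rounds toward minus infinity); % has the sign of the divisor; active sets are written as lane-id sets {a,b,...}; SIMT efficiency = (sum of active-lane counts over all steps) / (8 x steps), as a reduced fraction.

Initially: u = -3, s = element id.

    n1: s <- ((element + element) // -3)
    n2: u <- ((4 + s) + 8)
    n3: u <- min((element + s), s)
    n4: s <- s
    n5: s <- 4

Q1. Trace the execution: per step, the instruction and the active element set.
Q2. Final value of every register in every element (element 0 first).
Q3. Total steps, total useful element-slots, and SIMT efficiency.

step 0: s <- ((element + element) // -3) {0,1,2,3,4,5,6,7}
step 1: u <- ((4 + s) + 8)           {0,1,2,3,4,5,6,7}
step 2: u <- min((element + s), s)   {0,1,2,3,4,5,6,7}
step 3: s <- s                       {0,1,2,3,4,5,6,7}
step 4: s <- 4                       {0,1,2,3,4,5,6,7}

Answer: 5 steps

u: 0,-1,-2,-2,-3,-4,-4,-5
s: 4,4,4,4,4,4,4,4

steps = 5; useful = 40; efficiency = 40/40 = 1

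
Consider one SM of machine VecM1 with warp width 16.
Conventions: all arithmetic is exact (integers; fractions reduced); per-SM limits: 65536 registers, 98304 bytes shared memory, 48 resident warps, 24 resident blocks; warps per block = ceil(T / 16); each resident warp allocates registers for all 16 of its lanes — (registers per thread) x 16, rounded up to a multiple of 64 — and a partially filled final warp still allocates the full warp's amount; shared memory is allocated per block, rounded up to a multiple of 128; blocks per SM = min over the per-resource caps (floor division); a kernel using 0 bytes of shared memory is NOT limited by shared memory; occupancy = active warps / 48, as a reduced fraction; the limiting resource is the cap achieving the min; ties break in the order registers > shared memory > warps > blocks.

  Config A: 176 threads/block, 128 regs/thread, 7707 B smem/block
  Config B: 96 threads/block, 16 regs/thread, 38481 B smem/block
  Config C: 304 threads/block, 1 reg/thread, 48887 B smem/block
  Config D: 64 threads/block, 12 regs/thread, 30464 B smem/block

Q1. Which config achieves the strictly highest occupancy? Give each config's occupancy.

occupancies: A 11/24, B 1/4, C 19/24, D 1/4

Answer: C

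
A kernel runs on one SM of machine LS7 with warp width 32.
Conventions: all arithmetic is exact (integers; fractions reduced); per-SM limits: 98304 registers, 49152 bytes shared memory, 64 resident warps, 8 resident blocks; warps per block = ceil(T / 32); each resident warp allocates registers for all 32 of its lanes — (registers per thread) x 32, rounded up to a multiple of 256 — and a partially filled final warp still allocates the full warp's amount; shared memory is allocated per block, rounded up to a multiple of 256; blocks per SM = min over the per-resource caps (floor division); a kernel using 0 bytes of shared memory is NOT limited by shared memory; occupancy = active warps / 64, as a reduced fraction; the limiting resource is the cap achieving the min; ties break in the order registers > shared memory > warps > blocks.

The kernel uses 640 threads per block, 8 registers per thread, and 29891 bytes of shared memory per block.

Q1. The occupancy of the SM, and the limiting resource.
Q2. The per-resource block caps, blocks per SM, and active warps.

Answer: occupancy 5/16, limited by shared memory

registers: 19 blocks
shared memory: 1 block
warps: 3 blocks
blocks: 8 blocks

Answer: 1 block, 20 active warps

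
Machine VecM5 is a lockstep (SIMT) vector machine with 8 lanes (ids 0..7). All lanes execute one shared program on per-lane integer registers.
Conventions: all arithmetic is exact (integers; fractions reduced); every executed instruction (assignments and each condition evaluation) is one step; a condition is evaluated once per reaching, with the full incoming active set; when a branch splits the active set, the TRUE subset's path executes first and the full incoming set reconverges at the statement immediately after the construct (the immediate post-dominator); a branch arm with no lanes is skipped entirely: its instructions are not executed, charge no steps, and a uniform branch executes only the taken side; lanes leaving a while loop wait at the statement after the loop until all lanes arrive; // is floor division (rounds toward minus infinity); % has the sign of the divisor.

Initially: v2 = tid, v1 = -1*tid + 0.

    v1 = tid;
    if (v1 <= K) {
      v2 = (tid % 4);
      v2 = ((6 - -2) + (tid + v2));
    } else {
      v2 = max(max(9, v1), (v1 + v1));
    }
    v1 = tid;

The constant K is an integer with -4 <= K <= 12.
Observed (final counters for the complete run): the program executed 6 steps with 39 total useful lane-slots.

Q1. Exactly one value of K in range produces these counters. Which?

Answer: K = 6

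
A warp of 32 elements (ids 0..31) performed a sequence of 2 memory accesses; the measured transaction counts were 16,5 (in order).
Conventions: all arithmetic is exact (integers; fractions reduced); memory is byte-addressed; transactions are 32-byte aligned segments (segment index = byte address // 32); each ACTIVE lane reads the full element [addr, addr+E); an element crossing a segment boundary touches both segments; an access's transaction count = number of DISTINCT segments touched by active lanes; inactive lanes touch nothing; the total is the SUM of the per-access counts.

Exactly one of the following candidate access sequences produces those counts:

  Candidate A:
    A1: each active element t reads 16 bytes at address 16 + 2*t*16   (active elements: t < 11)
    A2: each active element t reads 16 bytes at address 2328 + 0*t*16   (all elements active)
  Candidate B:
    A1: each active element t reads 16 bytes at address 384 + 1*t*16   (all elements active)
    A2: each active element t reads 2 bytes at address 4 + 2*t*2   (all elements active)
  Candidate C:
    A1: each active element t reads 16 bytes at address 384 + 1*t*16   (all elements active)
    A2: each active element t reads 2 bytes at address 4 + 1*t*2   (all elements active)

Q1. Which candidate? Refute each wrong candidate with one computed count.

A: A1 gives 11 transactions, not 16
C: A2 gives 3 transactions, not 5
B: all counts match (16,5)

Answer: B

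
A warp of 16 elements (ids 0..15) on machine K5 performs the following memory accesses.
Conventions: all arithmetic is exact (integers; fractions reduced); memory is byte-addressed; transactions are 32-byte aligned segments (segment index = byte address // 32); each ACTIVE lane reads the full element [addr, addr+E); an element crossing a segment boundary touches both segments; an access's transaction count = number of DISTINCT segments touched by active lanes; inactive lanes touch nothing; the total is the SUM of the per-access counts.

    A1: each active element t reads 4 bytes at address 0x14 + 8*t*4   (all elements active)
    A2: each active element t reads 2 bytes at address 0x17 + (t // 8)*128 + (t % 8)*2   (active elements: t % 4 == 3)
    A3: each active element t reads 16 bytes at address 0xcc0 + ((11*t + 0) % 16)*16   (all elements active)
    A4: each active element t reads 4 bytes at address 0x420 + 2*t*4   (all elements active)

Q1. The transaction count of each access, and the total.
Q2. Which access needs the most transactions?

A1: 16 transactions
A2: 4 transactions
A3: 8 transactions
A4: 4 transactions

Answer: 16,4,8,4; total 32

Answer: A1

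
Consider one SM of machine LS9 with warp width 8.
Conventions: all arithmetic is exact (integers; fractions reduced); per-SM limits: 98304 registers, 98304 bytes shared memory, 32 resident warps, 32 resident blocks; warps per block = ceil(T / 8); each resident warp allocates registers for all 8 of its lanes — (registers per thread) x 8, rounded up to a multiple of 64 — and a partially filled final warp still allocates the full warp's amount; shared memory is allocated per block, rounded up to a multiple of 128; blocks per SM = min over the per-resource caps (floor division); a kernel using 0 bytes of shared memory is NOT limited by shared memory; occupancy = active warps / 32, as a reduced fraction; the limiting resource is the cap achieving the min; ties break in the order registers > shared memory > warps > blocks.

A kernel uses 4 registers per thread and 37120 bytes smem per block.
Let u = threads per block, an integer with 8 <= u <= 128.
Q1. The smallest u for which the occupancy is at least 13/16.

Answer: u = 97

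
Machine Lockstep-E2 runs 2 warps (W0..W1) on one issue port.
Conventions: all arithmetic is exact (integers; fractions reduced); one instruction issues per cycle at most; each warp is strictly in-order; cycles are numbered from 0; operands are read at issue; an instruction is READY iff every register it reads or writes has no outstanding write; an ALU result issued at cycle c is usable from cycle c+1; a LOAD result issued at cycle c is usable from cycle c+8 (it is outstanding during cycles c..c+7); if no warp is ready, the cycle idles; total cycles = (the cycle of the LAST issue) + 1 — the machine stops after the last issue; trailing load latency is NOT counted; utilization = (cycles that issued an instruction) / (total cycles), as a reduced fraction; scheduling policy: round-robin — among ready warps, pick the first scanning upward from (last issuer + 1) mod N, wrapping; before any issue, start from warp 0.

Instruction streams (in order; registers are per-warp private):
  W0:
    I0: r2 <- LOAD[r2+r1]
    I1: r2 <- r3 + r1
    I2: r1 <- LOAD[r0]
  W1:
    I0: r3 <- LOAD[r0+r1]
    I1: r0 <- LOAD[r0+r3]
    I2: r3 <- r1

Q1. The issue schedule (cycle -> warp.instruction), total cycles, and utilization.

cycle 0: W0.I0
cycle 1: W1.I0
cycle 2: idle
cycle 3: idle
cycle 4: idle
cycle 5: idle
cycle 6: idle
cycle 7: idle
cycle 8: W0.I1
cycle 9: W1.I1
cycle 10: W0.I2
cycle 11: W1.I2

Answer: 12 cycles, utilization 1/2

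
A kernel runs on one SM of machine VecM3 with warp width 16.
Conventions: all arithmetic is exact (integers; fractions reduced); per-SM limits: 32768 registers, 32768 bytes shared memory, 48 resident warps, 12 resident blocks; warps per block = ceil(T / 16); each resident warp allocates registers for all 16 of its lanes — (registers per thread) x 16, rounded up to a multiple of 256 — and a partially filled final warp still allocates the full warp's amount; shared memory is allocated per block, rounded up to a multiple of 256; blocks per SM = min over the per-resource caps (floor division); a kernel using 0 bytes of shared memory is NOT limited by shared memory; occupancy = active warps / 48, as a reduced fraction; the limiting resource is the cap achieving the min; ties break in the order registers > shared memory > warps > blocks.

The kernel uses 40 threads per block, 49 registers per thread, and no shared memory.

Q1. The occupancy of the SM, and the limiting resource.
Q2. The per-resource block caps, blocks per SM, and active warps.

Answer: occupancy 5/8, limited by registers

registers: 10 blocks
shared memory: no limit (kernel uses none)
warps: 16 blocks
blocks: 12 blocks

Answer: 10 blocks, 30 active warps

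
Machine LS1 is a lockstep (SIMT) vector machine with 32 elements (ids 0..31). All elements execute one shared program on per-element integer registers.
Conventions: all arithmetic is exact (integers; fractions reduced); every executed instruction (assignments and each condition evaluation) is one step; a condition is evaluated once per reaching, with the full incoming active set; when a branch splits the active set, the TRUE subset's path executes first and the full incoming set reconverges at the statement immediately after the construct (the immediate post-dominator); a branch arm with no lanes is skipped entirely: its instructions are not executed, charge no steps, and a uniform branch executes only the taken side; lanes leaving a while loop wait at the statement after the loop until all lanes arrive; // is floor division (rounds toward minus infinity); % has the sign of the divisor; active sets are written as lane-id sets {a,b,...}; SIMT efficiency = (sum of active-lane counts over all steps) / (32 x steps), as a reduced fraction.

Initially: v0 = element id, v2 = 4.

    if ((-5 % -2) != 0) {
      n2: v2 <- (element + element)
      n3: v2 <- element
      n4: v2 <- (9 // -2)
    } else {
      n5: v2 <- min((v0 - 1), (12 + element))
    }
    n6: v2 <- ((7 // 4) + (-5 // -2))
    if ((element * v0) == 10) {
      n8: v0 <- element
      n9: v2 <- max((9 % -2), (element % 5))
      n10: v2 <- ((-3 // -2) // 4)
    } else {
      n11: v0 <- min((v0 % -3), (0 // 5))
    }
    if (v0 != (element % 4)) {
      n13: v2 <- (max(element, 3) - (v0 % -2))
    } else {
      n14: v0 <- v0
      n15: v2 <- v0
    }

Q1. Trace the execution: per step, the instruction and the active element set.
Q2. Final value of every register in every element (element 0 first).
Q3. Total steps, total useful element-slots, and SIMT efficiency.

step 0: eval ((-5 % -2) != 0)        {0,1,2,3,4,5,6,7,8,9,10,11,12,13,14,15,16,17,18,19,20,21,22,23,24,25,26,27,28,29,30,31}
step 1: v2 <- (element + element)    {0,1,2,3,4,5,6,7,8,9,10,11,12,13,14,15,16,17,18,19,20,21,22,23,24,25,26,27,28,29,30,31}
step 2: v2 <- element                {0,1,2,3,4,5,6,7,8,9,10,11,12,13,14,15,16,17,18,19,20,21,22,23,24,25,26,27,28,29,30,31}
step 3: v2 <- (9 // -2)              {0,1,2,3,4,5,6,7,8,9,10,11,12,13,14,15,16,17,18,19,20,21,22,23,24,25,26,27,28,29,30,31}
step 4: v2 <- ((7 // 4) + (-5 // -2)) {0,1,2,3,4,5,6,7,8,9,10,11,12,13,14,15,16,17,18,19,20,21,22,23,24,25,26,27,28,29,30,31}
step 5: eval ((element * v0) == 10)  {0,1,2,3,4,5,6,7,8,9,10,11,12,13,14,15,16,17,18,19,20,21,22,23,24,25,26,27,28,29,30,31}
step 6: v0 <- min((v0 % -3), (0 // 5)) {0,1,2,3,4,5,6,7,8,9,10,11,12,13,14,15,16,17,18,19,20,21,22,23,24,25,26,27,28,29,30,31}
step 7: eval (v0 != (element % 4))   {0,1,2,3,4,5,6,7,8,9,10,11,12,13,14,15,16,17,18,19,20,21,22,23,24,25,26,27,28,29,30,31}
step 8: v2 <- (max(element, 3) - (v0 % -2)) {1,2,3,4,5,6,7,8,9,10,11,13,14,15,16,17,18,19,20,21,22,23,25,26,27,28,29,30,31}
step 9: v0 <- v0                     {0,12,24}
step 10: v2 <- v0                     {0,12,24}

Answer: 11 steps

v0: 0,-2,-1,0,-2,-1,0,-2,-1,0,-2,-1,0,-2,-1,0,-2,-1,0,-2,-1,0,-2,-1,0,-2,-1,0,-2,-1,0,-2
v2: 0,3,4,3,4,6,6,7,9,9,10,12,0,13,15,15,16,18,18,19,21,21,22,24,0,25,27,27,28,30,30,31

steps = 11; useful = 291; efficiency = 291/352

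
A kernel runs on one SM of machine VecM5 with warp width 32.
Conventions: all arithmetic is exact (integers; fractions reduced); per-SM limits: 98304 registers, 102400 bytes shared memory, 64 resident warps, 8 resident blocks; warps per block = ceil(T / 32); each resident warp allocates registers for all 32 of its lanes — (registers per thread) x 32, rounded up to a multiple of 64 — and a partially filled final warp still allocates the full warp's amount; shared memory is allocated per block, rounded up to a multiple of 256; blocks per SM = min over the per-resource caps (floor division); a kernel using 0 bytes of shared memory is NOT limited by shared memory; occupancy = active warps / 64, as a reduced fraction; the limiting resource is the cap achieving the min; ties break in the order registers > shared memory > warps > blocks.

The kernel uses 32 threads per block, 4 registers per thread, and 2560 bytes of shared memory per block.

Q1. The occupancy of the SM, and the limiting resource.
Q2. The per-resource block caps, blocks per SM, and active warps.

Answer: occupancy 1/8, limited by blocks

registers: 768 blocks
shared memory: 40 blocks
warps: 64 blocks
blocks: 8 blocks

Answer: 8 blocks, 8 active warps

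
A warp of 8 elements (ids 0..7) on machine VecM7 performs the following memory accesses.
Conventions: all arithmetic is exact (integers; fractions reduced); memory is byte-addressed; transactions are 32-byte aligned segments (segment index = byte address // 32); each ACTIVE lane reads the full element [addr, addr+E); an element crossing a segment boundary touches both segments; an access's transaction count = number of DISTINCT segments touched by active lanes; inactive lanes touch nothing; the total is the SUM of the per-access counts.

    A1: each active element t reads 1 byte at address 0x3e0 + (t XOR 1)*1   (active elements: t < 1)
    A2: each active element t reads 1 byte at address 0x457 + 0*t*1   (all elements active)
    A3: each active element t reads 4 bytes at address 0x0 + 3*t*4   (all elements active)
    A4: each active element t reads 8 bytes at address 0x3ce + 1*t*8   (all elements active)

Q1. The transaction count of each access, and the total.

A1: 1 transaction
A2: 1 transaction
A3: 3 transactions
A4: 3 transactions

Answer: 1,1,3,3; total 8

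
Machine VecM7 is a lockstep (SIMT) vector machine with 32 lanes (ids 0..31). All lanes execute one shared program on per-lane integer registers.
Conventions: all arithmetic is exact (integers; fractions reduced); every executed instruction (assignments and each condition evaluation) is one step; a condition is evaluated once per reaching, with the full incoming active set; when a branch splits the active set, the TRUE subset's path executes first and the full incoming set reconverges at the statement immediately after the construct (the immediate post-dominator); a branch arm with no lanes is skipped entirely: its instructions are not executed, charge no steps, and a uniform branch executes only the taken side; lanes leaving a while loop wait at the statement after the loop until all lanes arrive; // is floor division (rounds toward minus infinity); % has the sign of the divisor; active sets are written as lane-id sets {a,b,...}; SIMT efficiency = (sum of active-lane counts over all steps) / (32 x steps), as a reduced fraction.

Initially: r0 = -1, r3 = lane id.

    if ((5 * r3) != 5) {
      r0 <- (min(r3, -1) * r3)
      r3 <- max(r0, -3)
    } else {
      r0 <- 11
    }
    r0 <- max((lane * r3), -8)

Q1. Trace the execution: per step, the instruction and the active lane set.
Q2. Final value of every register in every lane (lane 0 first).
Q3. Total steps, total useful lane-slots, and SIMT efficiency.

step 0: eval ((5 * r3) != 5)         {0,1,2,3,4,5,6,7,8,9,10,11,12,13,14,15,16,17,18,19,20,21,22,23,24,25,26,27,28,29,30,31}
step 1: r0 <- (min(r3, -1) * r3)     {0,2,3,4,5,6,7,8,9,10,11,12,13,14,15,16,17,18,19,20,21,22,23,24,25,26,27,28,29,30,31}
step 2: r3 <- max(r0, -3)            {0,2,3,4,5,6,7,8,9,10,11,12,13,14,15,16,17,18,19,20,21,22,23,24,25,26,27,28,29,30,31}
step 3: r0 <- 11                     {1}
step 4: r0 <- max((lane * r3), -8)   {0,1,2,3,4,5,6,7,8,9,10,11,12,13,14,15,16,17,18,19,20,21,22,23,24,25,26,27,28,29,30,31}

Answer: 5 steps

r0: 0,1,-4,-8,-8,-8,-8,-8,-8,-8,-8,-8,-8,-8,-8,-8,-8,-8,-8,-8,-8,-8,-8,-8,-8,-8,-8,-8,-8,-8,-8,-8
r3: 0,1,-2,-3,-3,-3,-3,-3,-3,-3,-3,-3,-3,-3,-3,-3,-3,-3,-3,-3,-3,-3,-3,-3,-3,-3,-3,-3,-3,-3,-3,-3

steps = 5; useful = 127; efficiency = 127/160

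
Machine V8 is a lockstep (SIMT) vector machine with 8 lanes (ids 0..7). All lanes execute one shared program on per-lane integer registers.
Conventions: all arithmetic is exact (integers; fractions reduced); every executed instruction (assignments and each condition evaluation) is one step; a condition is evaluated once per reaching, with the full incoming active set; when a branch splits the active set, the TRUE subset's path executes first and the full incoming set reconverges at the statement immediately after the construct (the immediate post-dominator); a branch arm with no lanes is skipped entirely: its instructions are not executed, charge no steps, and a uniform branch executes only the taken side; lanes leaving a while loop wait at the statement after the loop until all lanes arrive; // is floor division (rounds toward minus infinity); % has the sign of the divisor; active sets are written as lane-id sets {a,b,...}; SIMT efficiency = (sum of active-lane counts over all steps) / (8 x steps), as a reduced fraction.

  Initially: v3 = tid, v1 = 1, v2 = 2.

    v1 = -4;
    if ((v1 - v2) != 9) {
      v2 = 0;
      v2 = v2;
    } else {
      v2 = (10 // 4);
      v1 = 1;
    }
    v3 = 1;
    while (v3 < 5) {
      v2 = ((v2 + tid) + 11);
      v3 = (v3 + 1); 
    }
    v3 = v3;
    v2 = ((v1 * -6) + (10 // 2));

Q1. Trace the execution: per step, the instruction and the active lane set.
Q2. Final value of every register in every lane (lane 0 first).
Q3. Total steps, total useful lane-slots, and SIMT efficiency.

step 0: v1 <- -4                     {0,1,2,3,4,5,6,7}
step 1: eval ((v1 - v2) != 9)        {0,1,2,3,4,5,6,7}
step 2: v2 <- 0                      {0,1,2,3,4,5,6,7}
step 3: v2 <- v2                     {0,1,2,3,4,5,6,7}
step 4: v3 <- 1                      {0,1,2,3,4,5,6,7}
step 5: eval (v3 < 5)                {0,1,2,3,4,5,6,7}
step 6: v2 <- ((v2 + tid) + 11)      {0,1,2,3,4,5,6,7}
step 7: v3 <- (v3 + 1)               {0,1,2,3,4,5,6,7}
step 8: eval (v3 < 5)                {0,1,2,3,4,5,6,7}
step 9: v2 <- ((v2 + tid) + 11)      {0,1,2,3,4,5,6,7}
step 10: v3 <- (v3 + 1)               {0,1,2,3,4,5,6,7}
step 11: eval (v3 < 5)                {0,1,2,3,4,5,6,7}
step 12: v2 <- ((v2 + tid) + 11)      {0,1,2,3,4,5,6,7}
step 13: v3 <- (v3 + 1)               {0,1,2,3,4,5,6,7}
step 14: eval (v3 < 5)                {0,1,2,3,4,5,6,7}
step 15: v2 <- ((v2 + tid) + 11)      {0,1,2,3,4,5,6,7}
step 16: v3 <- (v3 + 1)               {0,1,2,3,4,5,6,7}
step 17: eval (v3 < 5)                {0,1,2,3,4,5,6,7}
step 18: v3 <- v3                     {0,1,2,3,4,5,6,7}
step 19: v2 <- ((v1 * -6) + (10 // 2)) {0,1,2,3,4,5,6,7}

Answer: 20 steps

v3: 5,5,5,5,5,5,5,5
v1: -4,-4,-4,-4,-4,-4,-4,-4
v2: 29,29,29,29,29,29,29,29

steps = 20; useful = 160; efficiency = 160/160 = 1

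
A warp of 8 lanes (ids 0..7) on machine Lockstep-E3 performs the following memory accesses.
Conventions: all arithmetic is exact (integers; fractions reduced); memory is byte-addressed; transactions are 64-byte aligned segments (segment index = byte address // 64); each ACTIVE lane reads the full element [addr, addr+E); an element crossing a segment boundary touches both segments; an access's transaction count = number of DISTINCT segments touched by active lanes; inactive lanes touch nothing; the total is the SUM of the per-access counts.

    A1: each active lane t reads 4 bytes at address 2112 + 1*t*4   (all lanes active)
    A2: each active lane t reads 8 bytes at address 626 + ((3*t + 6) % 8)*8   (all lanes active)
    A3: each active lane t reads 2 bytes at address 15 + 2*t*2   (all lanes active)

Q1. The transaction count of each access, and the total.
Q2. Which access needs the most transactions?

A1: 1 transaction
A2: 2 transactions
A3: 1 transaction

Answer: 1,2,1; total 4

Answer: A2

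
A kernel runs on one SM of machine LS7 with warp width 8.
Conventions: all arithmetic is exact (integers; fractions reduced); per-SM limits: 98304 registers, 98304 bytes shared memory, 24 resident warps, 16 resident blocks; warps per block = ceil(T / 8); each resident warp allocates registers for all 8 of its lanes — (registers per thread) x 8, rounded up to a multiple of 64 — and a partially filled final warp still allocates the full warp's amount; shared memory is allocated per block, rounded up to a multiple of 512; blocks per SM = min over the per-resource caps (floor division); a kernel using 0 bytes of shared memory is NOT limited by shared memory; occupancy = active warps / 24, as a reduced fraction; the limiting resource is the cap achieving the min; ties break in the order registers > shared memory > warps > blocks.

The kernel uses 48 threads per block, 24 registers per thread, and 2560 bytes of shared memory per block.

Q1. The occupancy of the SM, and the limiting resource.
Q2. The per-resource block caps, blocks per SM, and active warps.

Answer: occupancy 1, limited by warps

registers: 85 blocks
shared memory: 38 blocks
warps: 4 blocks
blocks: 16 blocks

Answer: 4 blocks, 24 active warps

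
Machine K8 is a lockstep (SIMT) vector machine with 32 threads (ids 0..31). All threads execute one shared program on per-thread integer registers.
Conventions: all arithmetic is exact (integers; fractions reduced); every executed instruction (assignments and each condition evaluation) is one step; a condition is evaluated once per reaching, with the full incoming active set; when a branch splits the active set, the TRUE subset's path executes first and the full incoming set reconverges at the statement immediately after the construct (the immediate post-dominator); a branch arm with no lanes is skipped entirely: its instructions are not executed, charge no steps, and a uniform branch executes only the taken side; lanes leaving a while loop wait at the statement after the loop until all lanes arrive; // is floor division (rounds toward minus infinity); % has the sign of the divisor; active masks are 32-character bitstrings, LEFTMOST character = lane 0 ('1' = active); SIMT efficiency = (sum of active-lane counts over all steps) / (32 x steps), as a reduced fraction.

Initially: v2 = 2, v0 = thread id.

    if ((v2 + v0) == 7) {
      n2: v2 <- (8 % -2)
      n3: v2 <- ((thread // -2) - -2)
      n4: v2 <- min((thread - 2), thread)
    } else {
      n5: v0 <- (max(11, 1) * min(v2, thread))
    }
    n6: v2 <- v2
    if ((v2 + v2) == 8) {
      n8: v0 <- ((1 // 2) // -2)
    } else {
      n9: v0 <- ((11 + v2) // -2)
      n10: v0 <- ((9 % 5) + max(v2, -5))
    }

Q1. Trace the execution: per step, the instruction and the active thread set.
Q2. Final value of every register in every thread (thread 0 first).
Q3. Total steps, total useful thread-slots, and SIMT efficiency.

step 0: eval ((v2 + v0) == 7)        11111111111111111111111111111111
step 1: v2 <- (8 % -2)               00000100000000000000000000000000
step 2: v2 <- ((thread // -2) - -2)  00000100000000000000000000000000
step 3: v2 <- min((thread - 2), thread) 00000100000000000000000000000000
step 4: v0 <- (max(11, 1) * min(v2, thread)) 11111011111111111111111111111111
step 5: v2 <- v2                     11111111111111111111111111111111
step 6: eval ((v2 + v2) == 8)        11111111111111111111111111111111
step 7: v0 <- ((11 + v2) // -2)      11111111111111111111111111111111
step 8: v0 <- ((9 % 5) + max(v2, -5)) 11111111111111111111111111111111

Answer: 9 steps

v2: 2,2,2,2,2,3,2,2,2,2,2,2,2,2,2,2,2,2,2,2,2,2,2,2,2,2,2,2,2,2,2,2
v0: 6,6,6,6,6,7,6,6,6,6,6,6,6,6,6,6,6,6,6,6,6,6,6,6,6,6,6,6,6,6,6,6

steps = 9; useful = 194; efficiency = 194/288 = 97/144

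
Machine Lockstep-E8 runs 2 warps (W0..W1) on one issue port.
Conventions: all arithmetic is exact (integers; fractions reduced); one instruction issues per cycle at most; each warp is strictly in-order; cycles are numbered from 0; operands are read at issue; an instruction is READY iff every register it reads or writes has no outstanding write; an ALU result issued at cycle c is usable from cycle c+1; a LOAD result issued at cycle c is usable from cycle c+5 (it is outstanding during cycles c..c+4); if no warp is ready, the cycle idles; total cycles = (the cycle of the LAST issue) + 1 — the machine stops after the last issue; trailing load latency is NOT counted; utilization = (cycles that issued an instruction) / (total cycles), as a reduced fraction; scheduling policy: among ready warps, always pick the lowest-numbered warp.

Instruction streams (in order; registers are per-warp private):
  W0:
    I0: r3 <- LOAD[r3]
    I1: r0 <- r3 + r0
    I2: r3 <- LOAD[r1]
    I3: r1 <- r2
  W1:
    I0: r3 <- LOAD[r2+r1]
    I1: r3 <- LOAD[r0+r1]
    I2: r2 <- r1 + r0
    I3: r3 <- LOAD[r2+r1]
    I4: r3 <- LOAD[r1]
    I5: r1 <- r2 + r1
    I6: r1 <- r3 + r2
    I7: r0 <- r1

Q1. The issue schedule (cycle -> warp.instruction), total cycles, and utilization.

cycle 0: W0.I0
cycle 1: W1.I0
cycle 2: idle
cycle 3: idle
cycle 4: idle
cycle 5: W0.I1
cycle 6: W0.I2
cycle 7: W0.I3
cycle 8: W1.I1
cycle 9: W1.I2
cycle 10: idle
cycle 11: idle
cycle 12: idle
cycle 13: W1.I3
cycle 14: idle
cycle 15: idle
cycle 16: idle
cycle 17: idle
cycle 18: W1.I4
cycle 19: W1.I5
cycle 20: idle
cycle 21: idle
cycle 22: idle
cycle 23: W1.I6
cycle 24: W1.I7

Answer: 25 cycles, utilization 12/25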